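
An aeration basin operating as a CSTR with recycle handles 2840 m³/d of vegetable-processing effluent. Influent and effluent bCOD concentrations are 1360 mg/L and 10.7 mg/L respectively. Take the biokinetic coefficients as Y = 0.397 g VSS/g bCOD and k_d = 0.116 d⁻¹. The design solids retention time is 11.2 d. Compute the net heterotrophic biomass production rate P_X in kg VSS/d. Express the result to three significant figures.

P_X ≈ 662 kg VSS/d

The observed yield is Y_obs = Y/(1 + k_d·θ_c) = 0.397 / (1 + 0.116 × 11.2) = 0.397 / 2.299 = 0.1727 g VSS per g bCOD removed.
Q·(S₀ − S) = 2840 × (1360 − 10.7) × 10⁻³ = 3832 kg/d removed.
Biomass produced: P_X = Y_obs·Q·ΔS = 0.1727 × 3832 ≈ 661.7 kg VSS/d.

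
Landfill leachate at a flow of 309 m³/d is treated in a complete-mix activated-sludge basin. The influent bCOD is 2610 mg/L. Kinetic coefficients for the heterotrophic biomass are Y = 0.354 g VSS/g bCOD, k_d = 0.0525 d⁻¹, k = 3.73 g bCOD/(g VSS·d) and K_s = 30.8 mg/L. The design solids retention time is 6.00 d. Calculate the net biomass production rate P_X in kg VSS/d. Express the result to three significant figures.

P_X ≈ 217 kg VSS/d

From the Monod/SRT balance for a CMAS, S = K_s·(1+k_d θ_c)/[θ_c·(Y k − k_d) − 1] = 30.8 × (1 + 0.0525 × 6.00) / [6.00 × (0.354 × 3.73 − 0.0525) − 1] = 40.50 / 6.608 = 6.130 mg/L.
Correct the yield for decay: Y_obs = Y/(1 + k_d θ_c) = 0.354 / (1 + 0.0525 × 6.00) = 0.354 / 1.315 = 0.2692.
Q·(S₀ − S) = 309 × (2610 − 6.13) × 10⁻³ = 804.6 kg/d removed.
Net biomass production P_X = Y_obs × Q·(S₀ − S) = 0.2692 × 804.6 = 216.6 kg VSS/d.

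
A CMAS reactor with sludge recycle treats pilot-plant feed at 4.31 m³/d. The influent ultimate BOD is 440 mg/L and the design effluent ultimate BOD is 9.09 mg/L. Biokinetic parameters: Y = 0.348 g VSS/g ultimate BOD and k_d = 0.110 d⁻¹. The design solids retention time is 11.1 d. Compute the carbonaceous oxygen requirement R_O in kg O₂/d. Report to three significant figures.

R_O ≈ 1.44 kg O₂/d

The observed yield is Y_obs = Y/(1 + k_d·θ_c) = 0.348 / (1 + 0.110 × 11.1) = 0.348 / 2.221 = 0.1567 g VSS per g ultimate BOD removed.
Q·(S₀ − S) = 4.31 × (440 − 9.09) × 10⁻³ = 1.857 kg/d removed.
Net sludge production P_X = 0.1567 × 1.857 = 0.2910 kg VSS/d.
R_O = Q·(S₀ − S) − 1.42·P_X = 1.857 − 1.42 × 0.2910 = 1.444 kg O₂/d.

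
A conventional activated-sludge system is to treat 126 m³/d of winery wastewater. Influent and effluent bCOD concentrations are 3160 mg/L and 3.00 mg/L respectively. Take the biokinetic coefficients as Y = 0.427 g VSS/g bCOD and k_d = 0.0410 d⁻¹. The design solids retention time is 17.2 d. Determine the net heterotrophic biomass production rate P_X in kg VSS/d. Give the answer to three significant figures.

Y_obs = Y / (1 + k_d θ_c) = 0.427 / (1 + 0.0410 × 17.2) = 0.427 / 1.705 = 0.2504.
ΔS = 3160 − 3.00 = 3157 mg/L, so the substrate removal rate is 126 × 3157/1000 = 397.8 kg bCOD/d.
So the net sludge growth is P_X = 0.2504 × 397.8 = 99.61 kg VSS/d.

P_X ≈ 99.6 kg VSS/d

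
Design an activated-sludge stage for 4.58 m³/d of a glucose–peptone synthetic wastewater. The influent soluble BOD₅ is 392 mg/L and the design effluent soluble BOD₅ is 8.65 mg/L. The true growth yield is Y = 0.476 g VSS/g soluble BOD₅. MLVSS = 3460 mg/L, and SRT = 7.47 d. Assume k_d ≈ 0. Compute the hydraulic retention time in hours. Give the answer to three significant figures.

V·X = Y·Q·ΔS·θ_c gives V = 0.476 × 4.58 × (392 − 8.65) × 7.47 / 3460 = 1.804 m³.
HRT = V/Q = 1.804 m³ / 4.58 m³·d⁻¹ = 0.3940 d × 24 = 9.455 h.

τ ≈ 9.45 h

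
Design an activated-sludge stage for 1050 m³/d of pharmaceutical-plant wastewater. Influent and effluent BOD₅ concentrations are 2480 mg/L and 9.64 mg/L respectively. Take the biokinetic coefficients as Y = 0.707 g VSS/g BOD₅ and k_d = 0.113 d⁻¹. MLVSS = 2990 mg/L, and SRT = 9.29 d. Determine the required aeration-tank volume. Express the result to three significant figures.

From the SRT design equation V = Y Q (S₀−S) θ_c / [X (1 + k_d θ_c)] = 0.707 × 1050 × (2480 − 9.64) × 9.29 / [2990 × (1 + 0.113 × 9.29)] = 1.7×10^7 / 6129 = 2780 m³.

V ≈ 2780 m³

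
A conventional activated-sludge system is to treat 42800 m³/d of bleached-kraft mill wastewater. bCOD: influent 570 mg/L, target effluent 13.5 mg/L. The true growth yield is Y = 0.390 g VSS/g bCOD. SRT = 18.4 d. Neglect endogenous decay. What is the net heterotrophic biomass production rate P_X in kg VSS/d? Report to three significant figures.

With endogenous decay neglected, the observed yield equals the true yield: Y_obs = Y = 0.390 g VSS/g bCOD.
Mass of bCOD removed per day: Q(S₀ − S) = 42800 × 556.5 g/m³ = 23818 kg/d.
Biomass produced: P_X = Y_obs·Q·ΔS = 0.3900 × 23818 ≈ 9289 kg VSS/d.

P_X ≈ 9290 kg VSS/d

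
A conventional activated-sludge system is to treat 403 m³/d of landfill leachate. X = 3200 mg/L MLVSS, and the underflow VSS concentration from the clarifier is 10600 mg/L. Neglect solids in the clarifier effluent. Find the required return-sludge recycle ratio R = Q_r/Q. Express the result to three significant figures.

R = Q_r/Q = X/(X_r − X) = 3200 / (10600 − 3200) = 0.4324.

R ≈ 0.432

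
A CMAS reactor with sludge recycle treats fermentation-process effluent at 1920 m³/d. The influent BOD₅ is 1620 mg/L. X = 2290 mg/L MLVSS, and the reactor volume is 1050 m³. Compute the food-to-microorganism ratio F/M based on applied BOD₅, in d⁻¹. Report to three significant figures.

F/M = applied load / biomass = Q·S₀/(V·X) = 1920 × 1620 / (1050 × 2290) = 1.294 d⁻¹.

F/M ≈ 1.29 d⁻¹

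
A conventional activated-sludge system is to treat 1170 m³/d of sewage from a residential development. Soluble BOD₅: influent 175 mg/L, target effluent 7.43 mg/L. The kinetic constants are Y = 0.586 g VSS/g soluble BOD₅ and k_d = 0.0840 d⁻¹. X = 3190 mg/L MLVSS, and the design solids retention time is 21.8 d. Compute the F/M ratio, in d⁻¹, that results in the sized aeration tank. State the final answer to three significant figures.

F/M ≈ 0.231 d⁻¹

Steady-state biomass mass balance: V·X·(1 + k_d·θ_c) = Y·Q·(S₀ − S)·θ_c, so V = 0.586 × 1170 × (175 − 7.43) × 21.8 / [3190 × (1 + 0.0840 × 21.8)] = 2.5×10^6 / 9032 = 277.3 m³.
F/M = applied load / biomass = Q·S₀/(V·X) = 1170 × 175 / (277.3 × 3190) = 0.2315 d⁻¹.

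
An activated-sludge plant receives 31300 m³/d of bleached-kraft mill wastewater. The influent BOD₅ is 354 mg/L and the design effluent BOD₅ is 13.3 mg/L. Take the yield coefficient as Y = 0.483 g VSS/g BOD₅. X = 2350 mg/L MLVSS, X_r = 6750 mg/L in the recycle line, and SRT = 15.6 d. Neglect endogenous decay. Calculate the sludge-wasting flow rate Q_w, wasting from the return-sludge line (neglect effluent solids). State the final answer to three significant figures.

With k_d = 0 the design equation reduces to V = Y Q (S₀−S) θ_c / X = 0.483 × 31300 × (354 − 13.3) × 15.6 / 2350 = 34192 m³.
Wasting from the return line (neglecting effluent solids): Q_w = V·X / (θ_c·X_r) = 34192 × 2350 / (15.6 × 6750) = 763.1 m³/d.

Q_w ≈ 763 m³/d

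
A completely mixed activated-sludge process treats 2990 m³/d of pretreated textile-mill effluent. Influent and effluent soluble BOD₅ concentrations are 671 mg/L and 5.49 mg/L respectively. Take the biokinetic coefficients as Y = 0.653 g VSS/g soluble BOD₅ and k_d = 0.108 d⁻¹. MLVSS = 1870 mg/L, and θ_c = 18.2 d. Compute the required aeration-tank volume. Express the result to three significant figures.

V ≈ 4260 m³

Rearranging the biomass balance for a CMAS with decay, V = Y·Q·ΔS·θ_c / [X·(1+k_d θ_c)] = 0.653 × 2990 × (671 − 5.49) × 18.2 / [1870 × (1 + 0.108 × 18.2)] = 2.36×10^7 / 5546 = 4264 m³.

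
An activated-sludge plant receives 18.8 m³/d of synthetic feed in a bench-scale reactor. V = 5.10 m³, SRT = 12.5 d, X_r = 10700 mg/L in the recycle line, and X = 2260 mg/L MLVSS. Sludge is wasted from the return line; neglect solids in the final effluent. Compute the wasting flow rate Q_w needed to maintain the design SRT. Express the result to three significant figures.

Q_w ≈ 0.0862 m³/d

θ_c = V·X/(Q_w·X_r) when wasting from the recycle, so Q_w = V·X/(θ_c·X_r) = 5.100 × 2260 / (12.5 × 10700) = 0.08618 m³/d.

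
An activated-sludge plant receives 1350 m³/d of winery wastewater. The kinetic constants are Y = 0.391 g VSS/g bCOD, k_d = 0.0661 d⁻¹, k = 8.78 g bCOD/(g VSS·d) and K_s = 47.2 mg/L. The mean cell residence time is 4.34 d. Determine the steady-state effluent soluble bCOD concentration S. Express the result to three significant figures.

S ≈ 4.46 mg/L

From the Monod/SRT balance for a CMAS, S = K_s·(1+k_d θ_c)/[θ_c·(Y k − k_d) − 1] = 47.2 × (1 + 0.0661 × 4.34) / [4.34 × (0.391 × 8.78 − 0.0661) − 1] = 60.74 / 13.61 = 4.462 mg/L.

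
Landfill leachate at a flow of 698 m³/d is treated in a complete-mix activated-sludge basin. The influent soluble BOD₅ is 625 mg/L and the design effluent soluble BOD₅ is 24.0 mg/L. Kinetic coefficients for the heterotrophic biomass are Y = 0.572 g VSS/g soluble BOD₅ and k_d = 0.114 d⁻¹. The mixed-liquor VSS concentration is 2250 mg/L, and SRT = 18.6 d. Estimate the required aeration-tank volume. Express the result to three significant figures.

Rearranging the biomass balance for a CMAS with decay, V = Y·Q·ΔS·θ_c / [X·(1+k_d θ_c)] = 0.572 × 698 × (625 − 24.0) × 18.6 / [2250 × (1 + 0.114 × 18.6)] = 4.46×10^6 / 7021 = 635.7 m³.

V ≈ 636 m³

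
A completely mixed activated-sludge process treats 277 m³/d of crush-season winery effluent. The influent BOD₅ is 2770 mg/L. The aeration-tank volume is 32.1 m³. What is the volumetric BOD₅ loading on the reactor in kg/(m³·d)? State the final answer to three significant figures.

L_v ≈ 23.9 kg BOD₅/(m³·d)

Applied BOD₅ load per unit volume = Q·S₀/V = (277 × 2770/1000)/32.10 = 23.90 kg BOD₅·m⁻³·d⁻¹.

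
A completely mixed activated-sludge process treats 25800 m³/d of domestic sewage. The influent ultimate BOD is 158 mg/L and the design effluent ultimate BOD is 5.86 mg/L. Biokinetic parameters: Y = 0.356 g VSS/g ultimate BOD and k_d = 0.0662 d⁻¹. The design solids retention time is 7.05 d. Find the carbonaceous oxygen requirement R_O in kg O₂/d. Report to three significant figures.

R_O ≈ 2570 kg O₂/d

The observed yield is Y_obs = Y/(1 + k_d·θ_c) = 0.356 / (1 + 0.0662 × 7.05) = 0.356 / 1.467 = 0.2427 g VSS per g ultimate BOD removed.
Q·(S₀ − S) = 25800 × (158 − 5.86) × 10⁻³ = 3925 kg/d removed.
Biomass synthesised: P_X = Y_obs × 3925 = 952.7 kg VSS/d.
R_O = Q·ΔS − 1.42 P_X = 3925 − 1353 = 2572 kg O₂/d.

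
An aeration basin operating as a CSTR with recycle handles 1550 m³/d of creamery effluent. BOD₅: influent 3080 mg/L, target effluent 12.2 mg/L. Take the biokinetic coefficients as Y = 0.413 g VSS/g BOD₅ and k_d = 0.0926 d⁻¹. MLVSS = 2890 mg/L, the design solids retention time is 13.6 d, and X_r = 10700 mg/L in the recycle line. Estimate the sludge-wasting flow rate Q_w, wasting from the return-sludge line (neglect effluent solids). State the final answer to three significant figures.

Q_w ≈ 81.2 m³/d

From the SRT design equation V = Y Q (S₀−S) θ_c / [X (1 + k_d θ_c)] = 0.413 × 1550 × (3080 − 12.2) × 13.6 / [2890 × (1 + 0.0926 × 13.6)] = 2.67×10^7 / 6530 = 4090 m³.
Q_w = (V·X)/(θ_c X_r) = 4090 × 2890 / (13.6 × 10700) = 81.23 m³/d.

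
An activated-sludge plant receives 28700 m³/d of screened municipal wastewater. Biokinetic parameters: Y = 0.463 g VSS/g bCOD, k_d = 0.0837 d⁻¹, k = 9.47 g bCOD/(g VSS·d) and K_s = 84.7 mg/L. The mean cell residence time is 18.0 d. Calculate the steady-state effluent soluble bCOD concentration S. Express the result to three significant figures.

S ≈ 2.78 mg/L

From the Monod/SRT balance for a CMAS, S = K_s·(1+k_d θ_c)/[θ_c·(Y k − k_d) − 1] = 84.7 × (1 + 0.0837 × 18.0) / [18.0 × (0.463 × 9.47 − 0.0837) − 1] = 212.3 / 76.42 = 2.778 mg/L.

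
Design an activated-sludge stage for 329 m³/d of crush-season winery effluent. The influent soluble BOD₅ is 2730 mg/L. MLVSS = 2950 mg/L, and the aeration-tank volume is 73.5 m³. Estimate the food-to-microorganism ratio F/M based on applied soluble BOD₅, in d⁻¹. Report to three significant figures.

F/M = applied load / biomass = Q·S₀/(V·X) = 329 × 2730 / (73.50 × 2950) = 4.142 d⁻¹.

F/M ≈ 4.14 d⁻¹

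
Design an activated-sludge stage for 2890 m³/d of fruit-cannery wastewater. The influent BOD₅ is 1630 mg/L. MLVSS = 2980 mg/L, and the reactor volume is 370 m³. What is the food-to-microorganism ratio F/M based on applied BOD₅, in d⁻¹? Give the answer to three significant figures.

Food-to-microorganism ratio F/M = Q S₀ / (V X) = 2890 × 1630 / (370.0 × 2980) = 4.272 d⁻¹.

F/M ≈ 4.27 d⁻¹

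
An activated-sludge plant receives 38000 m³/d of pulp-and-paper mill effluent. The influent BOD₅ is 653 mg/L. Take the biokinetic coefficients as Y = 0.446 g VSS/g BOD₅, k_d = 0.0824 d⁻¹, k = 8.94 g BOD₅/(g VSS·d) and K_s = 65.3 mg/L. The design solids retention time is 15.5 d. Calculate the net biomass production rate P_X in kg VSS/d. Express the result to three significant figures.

P_X ≈ 4840 kg VSS/d

From the Monod/SRT balance for a CMAS, S = K_s·(1+k_d θ_c)/[θ_c·(Y k − k_d) − 1] = 65.3 × (1 + 0.0824 × 15.5) / [15.5 × (0.446 × 8.94 − 0.0824) − 1] = 148.7 / 59.53 = 2.498 mg/L.
The observed yield is Y_obs = Y/(1 + k_d·θ_c) = 0.446 / (1 + 0.0824 × 15.5) = 0.446 / 2.277 = 0.1959 g VSS per g BOD₅ removed.
Substrate removed = Q·(S₀ − S) = 38000 m³/d × (653 − 2.50) g/m³ = 2.47×10^7 g/d = 24719 kg/d.
Net biomass production P_X = Y_obs × Q·(S₀ − S) = 0.1959 × 24719 = 4841 kg VSS/d.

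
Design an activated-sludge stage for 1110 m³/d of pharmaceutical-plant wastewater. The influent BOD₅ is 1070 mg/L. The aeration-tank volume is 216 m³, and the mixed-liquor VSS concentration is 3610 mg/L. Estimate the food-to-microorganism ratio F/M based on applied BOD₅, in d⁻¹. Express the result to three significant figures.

F/M = applied load / biomass = Q·S₀/(V·X) = 1110 × 1070 / (216.0 × 3610) = 1.523 d⁻¹.

F/M ≈ 1.52 d⁻¹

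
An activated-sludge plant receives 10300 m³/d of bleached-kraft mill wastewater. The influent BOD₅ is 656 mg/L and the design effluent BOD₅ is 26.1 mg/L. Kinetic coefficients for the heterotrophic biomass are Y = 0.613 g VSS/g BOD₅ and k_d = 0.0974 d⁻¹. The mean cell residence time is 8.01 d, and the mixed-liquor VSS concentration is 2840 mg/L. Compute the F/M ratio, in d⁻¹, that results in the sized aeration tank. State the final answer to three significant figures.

F/M ≈ 0.378 d⁻¹

From the SRT design equation V = Y Q (S₀−S) θ_c / [X (1 + k_d θ_c)] = 0.613 × 10300 × (656 − 26.1) × 8.01 / [2840 × (1 + 0.0974 × 8.01)] = 3.19×10^7 / 5056 = 6301 m³.
F/M = Q·S₀ / (V·X) = 10300 × 656 / (6301 × 2840) = 0.3776 g BOD₅·(g VSS·d)⁻¹.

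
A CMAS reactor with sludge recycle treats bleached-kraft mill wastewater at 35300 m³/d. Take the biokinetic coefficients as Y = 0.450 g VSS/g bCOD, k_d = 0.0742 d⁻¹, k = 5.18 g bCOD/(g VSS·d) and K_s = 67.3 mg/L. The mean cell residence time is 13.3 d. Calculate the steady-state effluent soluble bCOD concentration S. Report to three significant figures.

For a completely mixed reactor with recycle the Lawrence–McCarty relation gives S = K_s·(1 + k_d·θ_c) / [θ_c·(Y·k − k_d) − 1] = 67.3 × (1 + 0.0742 × 13.3) / [13.3 × (0.450 × 5.18 − 0.0742) − 1] = 133.7 / 29.02 = 4.608 mg/L.

S ≈ 4.61 mg/L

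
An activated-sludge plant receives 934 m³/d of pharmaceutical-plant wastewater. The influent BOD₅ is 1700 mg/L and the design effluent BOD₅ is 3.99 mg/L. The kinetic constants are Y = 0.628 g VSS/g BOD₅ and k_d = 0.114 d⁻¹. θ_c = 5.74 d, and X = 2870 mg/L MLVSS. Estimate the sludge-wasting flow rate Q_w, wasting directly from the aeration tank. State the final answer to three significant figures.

Q_w ≈ 210 m³/d

Rearranging the biomass balance for a CMAS with decay, V = Y·Q·ΔS·θ_c / [X·(1+k_d θ_c)] = 0.628 × 934 × (1700 − 3.99) × 5.74 / [2870 × (1 + 0.114 × 5.74)] = 5.71×10^6 / 4748 = 1203 m³.
With mixed-liquor wasting, θ_c = V/Q_w, so Q_w = V/θ_c = 1203/5.74 = 209.5 m³/d.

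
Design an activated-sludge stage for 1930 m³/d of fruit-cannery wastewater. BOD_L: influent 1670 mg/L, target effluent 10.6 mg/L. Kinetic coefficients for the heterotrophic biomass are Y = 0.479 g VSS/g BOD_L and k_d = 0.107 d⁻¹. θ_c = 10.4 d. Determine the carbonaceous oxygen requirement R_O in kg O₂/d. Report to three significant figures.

R_O ≈ 2170 kg O₂/d

Y_obs = Y / (1 + k_d θ_c) = 0.479 / (1 + 0.107 × 10.4) = 0.479 / 2.113 = 0.2267.
Q·(S₀ − S) = 1930 × (1670 − 10.6) × 10⁻³ = 3203 kg/d removed.
Biomass synthesised: P_X = Y_obs × 3203 = 726.1 kg VSS/d.
R_O = Q·ΔS − 1.42 P_X = 3203 − 1031 = 2172 kg O₂/d.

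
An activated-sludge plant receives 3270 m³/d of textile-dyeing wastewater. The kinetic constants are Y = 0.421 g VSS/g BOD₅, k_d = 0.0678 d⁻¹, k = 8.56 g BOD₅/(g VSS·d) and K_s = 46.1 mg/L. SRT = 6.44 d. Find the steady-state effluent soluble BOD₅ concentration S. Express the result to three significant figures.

S ≈ 3.04 mg/L

Effluent substrate depends only on kinetics and SRT: S = K_s(1 + k_d θ_c) / [θ_c(Yk − k_d) − 1] = 46.1 × (1 + 0.0678 × 6.44) / [6.44 × (0.421 × 8.56 − 0.0678) − 1] = 66.23 / 21.77 = 3.042 mg/L.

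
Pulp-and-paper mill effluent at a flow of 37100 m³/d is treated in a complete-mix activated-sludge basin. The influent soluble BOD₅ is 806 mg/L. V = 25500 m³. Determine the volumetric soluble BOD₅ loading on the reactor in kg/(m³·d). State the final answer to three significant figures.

Applied soluble BOD₅ load per unit volume = Q·S₀/V = (37100 × 806/1000)/25500 = 1.173 kg soluble BOD₅·m⁻³·d⁻¹.

L_v ≈ 1.17 kg soluble BOD₅/(m³·d)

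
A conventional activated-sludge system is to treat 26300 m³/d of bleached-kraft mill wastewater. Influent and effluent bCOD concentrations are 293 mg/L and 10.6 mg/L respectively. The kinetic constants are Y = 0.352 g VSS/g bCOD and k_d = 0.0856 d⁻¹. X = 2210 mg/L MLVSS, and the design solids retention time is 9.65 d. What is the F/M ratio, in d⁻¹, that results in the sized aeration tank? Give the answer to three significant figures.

F/M ≈ 0.558 d⁻¹

Rearranging the biomass balance for a CMAS with decay, V = Y·Q·ΔS·θ_c / [X·(1+k_d θ_c)] = 0.352 × 26300 × (293 − 10.6) × 9.65 / [2210 × (1 + 0.0856 × 9.65)] = 2.52×10^7 / 4036 = 6252 m³.
F/M = Q·S₀ / (V·X) = 26300 × 293 / (6252 × 2210) = 0.5578 g bCOD·(g VSS·d)⁻¹.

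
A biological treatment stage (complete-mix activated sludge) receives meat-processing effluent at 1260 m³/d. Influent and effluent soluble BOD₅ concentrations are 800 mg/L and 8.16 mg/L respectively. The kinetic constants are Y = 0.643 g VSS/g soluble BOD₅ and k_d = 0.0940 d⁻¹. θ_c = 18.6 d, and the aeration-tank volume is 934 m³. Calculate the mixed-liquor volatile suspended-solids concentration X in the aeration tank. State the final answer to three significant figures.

X ≈ 4650 mg/L

Solving the biomass balance for X: X = Y Q (S₀−S) θ_c / [V (1+k_d θ_c)] = 0.643 × 1260 × (800 − 8.16) × 18.6 / [934 × (1 + 0.0940 × 18.6)] = 4648 mg/L.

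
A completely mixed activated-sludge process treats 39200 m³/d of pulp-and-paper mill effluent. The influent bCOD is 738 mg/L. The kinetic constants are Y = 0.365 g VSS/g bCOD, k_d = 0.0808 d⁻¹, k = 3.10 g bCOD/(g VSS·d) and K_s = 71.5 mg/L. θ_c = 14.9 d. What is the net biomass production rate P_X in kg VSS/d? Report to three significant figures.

From the Monod/SRT balance for a CMAS, S = K_s·(1+k_d θ_c)/[θ_c·(Y k − k_d) − 1] = 71.5 × (1 + 0.0808 × 14.9) / [14.9 × (0.365 × 3.10 − 0.0808) − 1] = 157.6 / 14.66 = 10.75 mg/L.
Observed yield with endogenous decay: Y_obs = Y / (1 + k_d·θ_c) = 0.365 / (1 + 0.0808 × 14.9) = 0.365 / 2.204 = 0.1656 g VSS/g bCOD.
Q·(S₀ − S) = 39200 × (738 − 10.8) × 10⁻³ = 28506 kg/d removed.
So the net sludge growth is P_X = 0.1656 × 28506 = 4721 kg VSS/d.

P_X ≈ 4720 kg VSS/d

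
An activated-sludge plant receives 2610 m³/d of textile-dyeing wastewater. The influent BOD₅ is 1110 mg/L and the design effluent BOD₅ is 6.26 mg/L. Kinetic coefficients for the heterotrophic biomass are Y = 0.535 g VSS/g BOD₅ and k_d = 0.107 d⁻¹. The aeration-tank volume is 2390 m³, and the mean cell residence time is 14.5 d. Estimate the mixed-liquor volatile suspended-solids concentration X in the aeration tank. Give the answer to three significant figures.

X = Y·Q·ΔS·θ_c / [V·(1 + k_d θ_c)] = 0.535 × 2610 × (1110 − 6.26) × 14.5 / [2390 × (1 + 0.107 × 14.5)] = 3665 mg/L.

X ≈ 3660 mg/L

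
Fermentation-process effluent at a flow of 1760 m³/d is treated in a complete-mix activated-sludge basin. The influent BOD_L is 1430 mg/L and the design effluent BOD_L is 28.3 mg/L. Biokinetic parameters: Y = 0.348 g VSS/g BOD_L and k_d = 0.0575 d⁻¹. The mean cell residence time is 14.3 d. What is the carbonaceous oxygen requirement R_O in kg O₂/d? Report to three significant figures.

R_O ≈ 1800 kg O₂/d

The observed yield is Y_obs = Y/(1 + k_d·θ_c) = 0.348 / (1 + 0.0575 × 14.3) = 0.348 / 1.822 = 0.1910 g VSS per g BOD_L removed.
Mass of BOD_L removed per day: Q(S₀ − S) = 1760 × 1402 g/m³ = 2467 kg/d.
Net sludge production P_X = 0.1910 × 2467 = 471.1 kg VSS/d.
Carbonaceous O₂ demand = substrate oxidised − cell-mass equivalent = 2467 − 1.42 × 471.1 = 1798 kg O₂/d.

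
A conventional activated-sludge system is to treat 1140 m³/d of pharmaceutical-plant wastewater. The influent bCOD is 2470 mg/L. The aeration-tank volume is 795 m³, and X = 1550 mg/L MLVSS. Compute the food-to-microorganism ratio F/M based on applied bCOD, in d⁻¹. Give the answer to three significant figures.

F/M ≈ 2.29 d⁻¹

F/M = applied load / biomass = Q·S₀/(V·X) = 1140 × 2470 / (795.0 × 1550) = 2.285 d⁻¹.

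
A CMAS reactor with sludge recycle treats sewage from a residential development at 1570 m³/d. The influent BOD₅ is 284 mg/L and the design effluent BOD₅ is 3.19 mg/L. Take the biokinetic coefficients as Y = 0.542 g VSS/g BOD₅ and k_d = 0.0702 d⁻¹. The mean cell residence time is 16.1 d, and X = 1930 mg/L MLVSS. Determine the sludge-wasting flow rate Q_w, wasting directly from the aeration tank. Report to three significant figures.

Q_w ≈ 58.1 m³/d

From the SRT design equation V = Y Q (S₀−S) θ_c / [X (1 + k_d θ_c)] = 0.542 × 1570 × (284 − 3.19) × 16.1 / [1930 × (1 + 0.0702 × 16.1)] = 3.85×10^6 / 4111 = 935.7 m³.
For wasting at MLVSS concentration, Q_w = V/θ_c = 935.7/16.1 = 58.12 m³/d.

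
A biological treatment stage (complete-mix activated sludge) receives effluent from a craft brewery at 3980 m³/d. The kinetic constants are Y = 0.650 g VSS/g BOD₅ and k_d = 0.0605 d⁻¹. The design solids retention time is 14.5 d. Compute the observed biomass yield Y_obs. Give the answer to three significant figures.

Correct the yield for decay: Y_obs = Y/(1 + k_d θ_c) = 0.650 / (1 + 0.0605 × 14.5) = 0.650 / 1.877 = 0.3463.

Y_obs ≈ 0.346 g VSS/g BOD₅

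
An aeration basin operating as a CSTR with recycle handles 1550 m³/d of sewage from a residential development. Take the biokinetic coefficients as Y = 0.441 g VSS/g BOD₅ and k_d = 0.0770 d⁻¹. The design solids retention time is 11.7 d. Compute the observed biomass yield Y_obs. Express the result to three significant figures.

Y_obs = Y / (1 + k_d θ_c) = 0.441 / (1 + 0.0770 × 11.7) = 0.441 / 1.901 = 0.2320.

Y_obs ≈ 0.232 g VSS/g BOD₅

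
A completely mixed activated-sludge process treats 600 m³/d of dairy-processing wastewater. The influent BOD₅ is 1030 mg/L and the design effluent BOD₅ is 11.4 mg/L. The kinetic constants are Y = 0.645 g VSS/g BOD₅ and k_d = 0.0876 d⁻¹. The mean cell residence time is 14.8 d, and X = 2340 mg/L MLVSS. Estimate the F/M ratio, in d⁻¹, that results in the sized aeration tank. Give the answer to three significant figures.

F/M ≈ 0.243 d⁻¹

From the SRT design equation V = Y Q (S₀−S) θ_c / [X (1 + k_d θ_c)] = 0.645 × 600 × (1030 − 11.4) × 14.8 / [2340 × (1 + 0.0876 × 14.8)] = 5.83×10^6 / 5374 = 1086 m³.
F/M = applied load / biomass = Q·S₀/(V·X) = 600 × 1030 / (1086 × 2340) = 0.2433 d⁻¹.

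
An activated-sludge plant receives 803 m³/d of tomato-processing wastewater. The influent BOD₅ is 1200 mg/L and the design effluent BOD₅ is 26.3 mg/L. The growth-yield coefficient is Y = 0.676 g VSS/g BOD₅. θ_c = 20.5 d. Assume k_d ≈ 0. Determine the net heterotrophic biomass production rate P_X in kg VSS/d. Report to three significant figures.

P_X ≈ 637 kg VSS/d

No decay correction is needed, so Y_obs = Y = 0.676.
Q·(S₀ − S) = 803 × (1200 − 26.3) × 10⁻³ = 942.5 kg/d removed.
P_X = Y_obs · Q(S₀ − S) = 0.6760 × 942.5 = 637.1 kg VSS/d.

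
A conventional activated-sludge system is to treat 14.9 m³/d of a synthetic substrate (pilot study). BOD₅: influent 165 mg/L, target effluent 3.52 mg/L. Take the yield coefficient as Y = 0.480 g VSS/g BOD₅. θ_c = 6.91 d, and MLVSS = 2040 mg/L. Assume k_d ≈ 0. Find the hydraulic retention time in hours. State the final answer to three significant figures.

V·X = Y·Q·ΔS·θ_c gives V = 0.480 × 14.9 × (165 − 3.52) × 6.91 / 2040 = 3.912 m³.
Hydraulic retention time τ = V/Q = 3.912 / 14.9 = 0.2625 d = 6.301 h.

τ ≈ 6.30 h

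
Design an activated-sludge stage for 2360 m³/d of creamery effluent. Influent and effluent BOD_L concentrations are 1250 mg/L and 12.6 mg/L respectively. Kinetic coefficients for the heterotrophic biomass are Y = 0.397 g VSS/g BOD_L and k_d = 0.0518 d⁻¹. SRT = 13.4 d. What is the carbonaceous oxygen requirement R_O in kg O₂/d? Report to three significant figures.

R_O ≈ 1950 kg O₂/d

The observed yield is Y_obs = Y/(1 + k_d·θ_c) = 0.397 / (1 + 0.0518 × 13.4) = 0.397 / 1.694 = 0.2343 g VSS per g BOD_L removed.
Mass of BOD_L removed per day: Q(S₀ − S) = 2360 × 1237 g/m³ = 2920 kg/d.
Net sludge production P_X = 0.2343 × 2920 = 684.3 kg VSS/d.
R_O = Q·ΔS − 1.42 P_X = 2920 − 971.8 = 1949 kg O₂/d.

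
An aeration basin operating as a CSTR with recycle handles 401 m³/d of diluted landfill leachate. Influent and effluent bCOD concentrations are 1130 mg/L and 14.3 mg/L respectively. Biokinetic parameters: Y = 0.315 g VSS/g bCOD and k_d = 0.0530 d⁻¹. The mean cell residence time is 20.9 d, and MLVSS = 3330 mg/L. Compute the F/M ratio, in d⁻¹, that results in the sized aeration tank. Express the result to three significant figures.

F/M ≈ 0.324 d⁻¹

From the SRT design equation V = Y Q (S₀−S) θ_c / [X (1 + k_d θ_c)] = 0.315 × 401 × (1130 − 14.3) × 20.9 / [3330 × (1 + 0.0530 × 20.9)] = 2.95×10^6 / 7019 = 419.7 m³.
F/M = Q·S₀ / (V·X) = 401 × 1130 / (419.7 × 3330) = 0.3243 g bCOD·(g VSS·d)⁻¹.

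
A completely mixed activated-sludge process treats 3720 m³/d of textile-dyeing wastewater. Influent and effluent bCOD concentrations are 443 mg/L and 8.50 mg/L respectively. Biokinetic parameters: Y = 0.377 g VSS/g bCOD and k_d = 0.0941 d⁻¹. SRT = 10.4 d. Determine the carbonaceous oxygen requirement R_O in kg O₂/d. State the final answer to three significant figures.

R_O ≈ 1180 kg O₂/d

Y_obs = Y / (1 + k_d θ_c) = 0.377 / (1 + 0.0941 × 10.4) = 0.377 / 1.979 = 0.1905.
Substrate removed = Q·(S₀ − S) = 3720 m³/d × (443 − 8.50) g/m³ = 1.62×10^6 g/d = 1616 kg/d.
P_X = Y_obs·Q·(S₀ − S) = 0.1905 × 1616 = 308.0 kg VSS/d.
R_O = Q·ΔS − 1.42 P_X = 1616 − 437.3 = 1179 kg O₂/d.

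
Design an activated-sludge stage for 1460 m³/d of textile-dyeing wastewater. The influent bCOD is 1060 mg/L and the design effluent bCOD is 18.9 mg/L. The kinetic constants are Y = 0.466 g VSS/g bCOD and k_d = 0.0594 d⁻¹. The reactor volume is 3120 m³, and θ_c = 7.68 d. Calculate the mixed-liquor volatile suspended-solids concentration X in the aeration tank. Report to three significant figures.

X ≈ 1200 mg/L

Solving the biomass balance for X: X = Y Q (S₀−S) θ_c / [V (1+k_d θ_c)] = 0.466 × 1460 × (1060 − 18.9) × 7.68 / [3120 × (1 + 0.0594 × 7.68)] = 1197 mg/L.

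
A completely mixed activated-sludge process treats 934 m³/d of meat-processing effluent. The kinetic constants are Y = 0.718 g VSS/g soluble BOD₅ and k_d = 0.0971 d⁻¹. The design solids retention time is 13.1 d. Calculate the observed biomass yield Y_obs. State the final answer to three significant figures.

Correct the yield for decay: Y_obs = Y/(1 + k_d θ_c) = 0.718 / (1 + 0.0971 × 13.1) = 0.718 / 2.272 = 0.3160.

Y_obs ≈ 0.316 g VSS/g soluble BOD₅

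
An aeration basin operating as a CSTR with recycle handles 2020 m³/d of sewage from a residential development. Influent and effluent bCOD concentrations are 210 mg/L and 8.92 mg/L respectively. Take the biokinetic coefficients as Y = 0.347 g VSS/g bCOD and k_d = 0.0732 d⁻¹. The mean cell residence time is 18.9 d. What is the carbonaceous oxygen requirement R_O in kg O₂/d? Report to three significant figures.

R_O ≈ 322 kg O₂/d

Y_obs = Y / (1 + k_d θ_c) = 0.347 / (1 + 0.0732 × 18.9) = 0.347 / 2.383 = 0.1456.
Substrate removed = Q·(S₀ − S) = 2020 m³/d × (210 − 8.92) g/m³ = 4.06×10^5 g/d = 406.2 kg/d.
Biomass synthesised: P_X = Y_obs × 406.2 = 59.13 kg VSS/d.
R_O = Q·(S₀ − S) − 1.42·P_X = 406.2 − 1.42 × 59.13 = 322.2 kg O₂/d.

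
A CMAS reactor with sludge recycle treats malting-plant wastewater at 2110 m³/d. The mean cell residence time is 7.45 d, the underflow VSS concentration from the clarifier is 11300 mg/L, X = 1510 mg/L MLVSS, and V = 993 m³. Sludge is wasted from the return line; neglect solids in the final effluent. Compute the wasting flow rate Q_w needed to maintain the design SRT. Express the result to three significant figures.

Q_w = (V·X)/(θ_c X_r) = 993.0 × 1510 / (7.45 × 11300) = 17.81 m³/d.

Q_w ≈ 17.8 m³/d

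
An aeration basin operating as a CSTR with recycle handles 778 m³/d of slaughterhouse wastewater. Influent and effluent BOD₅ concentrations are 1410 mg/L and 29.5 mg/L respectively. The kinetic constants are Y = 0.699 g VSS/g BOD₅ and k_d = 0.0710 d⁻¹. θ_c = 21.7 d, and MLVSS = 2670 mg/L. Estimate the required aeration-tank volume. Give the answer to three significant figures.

Rearranging the biomass balance for a CMAS with decay, V = Y·Q·ΔS·θ_c / [X·(1+k_d θ_c)] = 0.699 × 778 × (1410 − 29.5) × 21.7 / [2670 × (1 + 0.0710 × 21.7)] = 1.63×10^7 / 6784 = 2402 m³.

V ≈ 2400 m³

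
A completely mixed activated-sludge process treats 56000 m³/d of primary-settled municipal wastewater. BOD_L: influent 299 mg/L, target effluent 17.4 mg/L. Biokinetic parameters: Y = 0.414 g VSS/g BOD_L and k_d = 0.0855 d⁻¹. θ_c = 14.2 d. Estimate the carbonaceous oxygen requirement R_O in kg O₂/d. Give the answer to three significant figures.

Observed yield with endogenous decay: Y_obs = Y / (1 + k_d·θ_c) = 0.414 / (1 + 0.0855 × 14.2) = 0.414 / 2.214 = 0.1870 g VSS/g BOD_L.
Mass of BOD_L removed per day: Q(S₀ − S) = 56000 × 281.6 g/m³ = 15770 kg/d.
Net sludge production P_X = 0.1870 × 15770 = 2949 kg VSS/d.
Carbonaceous O₂ demand = substrate oxidised − cell-mass equivalent = 15770 − 1.42 × 2949 = 11583 kg O₂/d.

R_O ≈ 11600 kg O₂/d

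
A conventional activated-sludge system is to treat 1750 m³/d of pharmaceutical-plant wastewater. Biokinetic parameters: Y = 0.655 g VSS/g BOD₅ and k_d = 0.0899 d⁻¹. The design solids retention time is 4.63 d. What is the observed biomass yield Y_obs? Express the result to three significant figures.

Y_obs ≈ 0.462 g VSS/g BOD₅

Correct the yield for decay: Y_obs = Y/(1 + k_d θ_c) = 0.655 / (1 + 0.0899 × 4.63) = 0.655 / 1.416 = 0.4625.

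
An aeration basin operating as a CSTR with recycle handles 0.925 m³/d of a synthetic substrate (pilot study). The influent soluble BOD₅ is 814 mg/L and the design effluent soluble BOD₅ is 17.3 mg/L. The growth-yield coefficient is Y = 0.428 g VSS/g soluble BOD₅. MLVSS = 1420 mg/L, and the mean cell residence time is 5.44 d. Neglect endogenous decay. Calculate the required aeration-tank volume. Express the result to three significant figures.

V ≈ 1.21 m³

Biomass mass balance (decay neglected): V·X = Y·Q·(S₀ − S)·θ_c, so V = 0.428 × 0.925 × (814 − 17.3) × 5.44 / 1420 = 1.208 m³.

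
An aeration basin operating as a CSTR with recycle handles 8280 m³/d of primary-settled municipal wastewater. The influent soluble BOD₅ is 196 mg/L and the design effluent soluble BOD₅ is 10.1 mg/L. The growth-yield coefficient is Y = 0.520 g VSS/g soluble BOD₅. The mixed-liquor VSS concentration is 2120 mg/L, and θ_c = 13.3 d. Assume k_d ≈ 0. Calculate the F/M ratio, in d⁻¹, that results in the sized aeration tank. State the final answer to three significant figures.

F/M ≈ 0.152 d⁻¹

Biomass mass balance (decay neglected): V·X = Y·Q·(S₀ − S)·θ_c, so V = 0.520 × 8280 × (196 − 10.1) × 13.3 / 2120 = 5021 m³.
F/M = Q·S₀ / (V·X) = 8280 × 196 / (5021 × 2120) = 0.1524 g soluble BOD₅·(g VSS·d)⁻¹.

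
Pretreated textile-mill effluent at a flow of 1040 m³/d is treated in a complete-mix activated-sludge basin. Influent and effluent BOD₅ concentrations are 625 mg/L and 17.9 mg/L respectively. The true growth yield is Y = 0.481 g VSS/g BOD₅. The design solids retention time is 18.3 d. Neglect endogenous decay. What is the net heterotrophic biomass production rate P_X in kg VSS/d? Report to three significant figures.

P_X ≈ 304 kg VSS/d

With endogenous decay neglected, the observed yield equals the true yield: Y_obs = Y = 0.481 g VSS/g BOD₅.
Mass of BOD₅ removed per day: Q(S₀ − S) = 1040 × 607.1 g/m³ = 631.4 kg/d.
Net biomass production P_X = Y_obs × Q·(S₀ − S) = 0.4810 × 631.4 = 303.7 kg VSS/d.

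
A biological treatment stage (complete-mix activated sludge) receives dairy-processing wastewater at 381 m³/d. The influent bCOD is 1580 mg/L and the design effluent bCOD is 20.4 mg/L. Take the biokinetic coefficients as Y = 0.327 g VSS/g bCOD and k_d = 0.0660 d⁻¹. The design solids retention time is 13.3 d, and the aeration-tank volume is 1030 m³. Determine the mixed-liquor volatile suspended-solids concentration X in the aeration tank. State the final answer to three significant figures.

X ≈ 1340 mg/L

Solving the biomass balance for X: X = Y Q (S₀−S) θ_c / [V (1+k_d θ_c)] = 0.327 × 381 × (1580 − 20.4) × 13.3 / [1030 × (1 + 0.0660 × 13.3)] = 1336 mg/L.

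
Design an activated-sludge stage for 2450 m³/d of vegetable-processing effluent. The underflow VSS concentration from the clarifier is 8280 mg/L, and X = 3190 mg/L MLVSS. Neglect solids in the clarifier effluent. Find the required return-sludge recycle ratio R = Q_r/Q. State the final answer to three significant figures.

R ≈ 0.627

R = Q_r/Q = X/(X_r − X) = 3190 / (8280 − 3190) = 0.6267.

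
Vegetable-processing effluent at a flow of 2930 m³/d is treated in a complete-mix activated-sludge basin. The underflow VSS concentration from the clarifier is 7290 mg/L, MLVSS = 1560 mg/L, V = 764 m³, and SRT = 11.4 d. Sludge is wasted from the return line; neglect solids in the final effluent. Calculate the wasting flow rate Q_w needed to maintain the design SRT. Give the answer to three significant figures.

Wasting from the return line (neglecting effluent solids): Q_w = V·X / (θ_c·X_r) = 764.0 × 1560 / (11.4 × 7290) = 14.34 m³/d.

Q_w ≈ 14.3 m³/d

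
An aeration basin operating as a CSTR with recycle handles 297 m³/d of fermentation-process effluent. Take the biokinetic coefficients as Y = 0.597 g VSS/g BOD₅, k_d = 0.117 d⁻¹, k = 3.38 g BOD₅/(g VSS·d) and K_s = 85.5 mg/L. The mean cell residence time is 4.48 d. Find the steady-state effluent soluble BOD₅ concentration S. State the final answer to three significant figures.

Effluent substrate depends only on kinetics and SRT: S = K_s(1 + k_d θ_c) / [θ_c(Yk − k_d) − 1] = 85.5 × (1 + 0.117 × 4.48) / [4.48 × (0.597 × 3.38 − 0.117) − 1] = 130.3 / 7.516 = 17.34 mg/L.

S ≈ 17.3 mg/L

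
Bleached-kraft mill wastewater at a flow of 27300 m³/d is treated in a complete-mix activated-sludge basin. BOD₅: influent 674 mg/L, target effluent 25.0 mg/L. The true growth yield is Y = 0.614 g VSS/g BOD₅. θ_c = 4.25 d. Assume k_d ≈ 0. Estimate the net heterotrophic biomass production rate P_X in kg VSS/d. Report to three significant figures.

P_X ≈ 10900 kg VSS/d

Since k_d ≈ 0, Y_obs = Y = 0.614 g VSS/g BOD₅.
Substrate removed = Q·(S₀ − S) = 27300 m³/d × (674 − 25.0) g/m³ = 1.77×10^7 g/d = 17718 kg/d.
P_X = Y_obs · Q(S₀ − S) = 0.6140 × 17718 = 10879 kg VSS/d.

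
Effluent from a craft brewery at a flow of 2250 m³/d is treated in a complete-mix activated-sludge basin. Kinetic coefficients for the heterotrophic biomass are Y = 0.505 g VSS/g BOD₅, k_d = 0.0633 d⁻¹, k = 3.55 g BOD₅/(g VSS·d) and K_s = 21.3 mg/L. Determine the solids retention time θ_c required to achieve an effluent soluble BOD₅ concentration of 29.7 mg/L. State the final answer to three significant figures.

θ_c ≈ 1.02 d

Specific growth rate at S = 29.7 mg/L: μ = YkS/(K_s+S) = 0.505·3.55·29.7/(21.3+29.7) = 1.044 d⁻¹.
θ_c = 1/(μ − k_d) = 1/(1.044 − 0.0633) = 1/0.9807 = 1.020 d.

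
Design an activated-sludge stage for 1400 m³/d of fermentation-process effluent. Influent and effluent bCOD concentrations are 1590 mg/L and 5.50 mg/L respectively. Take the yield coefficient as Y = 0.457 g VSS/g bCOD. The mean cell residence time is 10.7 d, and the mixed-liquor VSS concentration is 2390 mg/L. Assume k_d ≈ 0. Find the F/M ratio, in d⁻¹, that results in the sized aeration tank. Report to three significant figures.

Biomass mass balance (decay neglected): V·X = Y·Q·(S₀ − S)·θ_c, so V = 0.457 × 1400 × (1590 − 5.50) × 10.7 / 2390 = 4539 m³.
F/M = Q·S₀ / (V·X) = 1400 × 1590 / (4539 × 2390) = 0.2052 g bCOD·(g VSS·d)⁻¹.

F/M ≈ 0.205 d⁻¹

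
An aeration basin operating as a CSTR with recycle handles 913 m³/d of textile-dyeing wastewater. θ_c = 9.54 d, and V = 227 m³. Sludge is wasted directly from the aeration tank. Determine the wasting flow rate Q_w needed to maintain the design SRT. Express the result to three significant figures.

Q_w ≈ 23.8 m³/d

With mixed-liquor wasting, θ_c = V/Q_w, so Q_w = V/θ_c = 227.0/9.54 = 23.79 m³/d.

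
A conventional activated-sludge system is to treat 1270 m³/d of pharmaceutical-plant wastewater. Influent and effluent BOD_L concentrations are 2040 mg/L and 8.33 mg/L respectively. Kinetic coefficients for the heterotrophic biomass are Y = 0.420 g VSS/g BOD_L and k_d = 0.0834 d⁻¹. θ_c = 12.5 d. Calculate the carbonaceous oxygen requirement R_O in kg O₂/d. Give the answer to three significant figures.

R_O ≈ 1830 kg O₂/d

Correct the yield for decay: Y_obs = Y/(1 + k_d θ_c) = 0.420 / (1 + 0.0834 × 12.5) = 0.420 / 2.042 = 0.2056.
ΔS = 2040 − 8.33 = 2032 mg/L, so the substrate removal rate is 1270 × 2032/1000 = 2580 kg BOD_L/d.
Biomass synthesised: P_X = Y_obs × 2580 = 530.6 kg VSS/d.
Carbonaceous O₂ demand = substrate oxidised − cell-mass equivalent = 2580 − 1.42 × 530.6 = 1827 kg O₂/d.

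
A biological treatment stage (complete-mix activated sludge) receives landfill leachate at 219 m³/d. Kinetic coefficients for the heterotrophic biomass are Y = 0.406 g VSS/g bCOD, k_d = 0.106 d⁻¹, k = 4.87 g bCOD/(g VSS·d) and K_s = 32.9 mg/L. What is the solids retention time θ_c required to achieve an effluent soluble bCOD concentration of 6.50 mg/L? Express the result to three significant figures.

Specific growth rate at S = 6.50 mg/L: μ = YkS/(K_s+S) = 0.406·4.87·6.50/(32.9+6.50) = 0.3262 d⁻¹.
1/θ_c = 0.3262 − 0.106 = 0.2202 d⁻¹, so θ_c = 4.542 d.

θ_c ≈ 4.54 d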